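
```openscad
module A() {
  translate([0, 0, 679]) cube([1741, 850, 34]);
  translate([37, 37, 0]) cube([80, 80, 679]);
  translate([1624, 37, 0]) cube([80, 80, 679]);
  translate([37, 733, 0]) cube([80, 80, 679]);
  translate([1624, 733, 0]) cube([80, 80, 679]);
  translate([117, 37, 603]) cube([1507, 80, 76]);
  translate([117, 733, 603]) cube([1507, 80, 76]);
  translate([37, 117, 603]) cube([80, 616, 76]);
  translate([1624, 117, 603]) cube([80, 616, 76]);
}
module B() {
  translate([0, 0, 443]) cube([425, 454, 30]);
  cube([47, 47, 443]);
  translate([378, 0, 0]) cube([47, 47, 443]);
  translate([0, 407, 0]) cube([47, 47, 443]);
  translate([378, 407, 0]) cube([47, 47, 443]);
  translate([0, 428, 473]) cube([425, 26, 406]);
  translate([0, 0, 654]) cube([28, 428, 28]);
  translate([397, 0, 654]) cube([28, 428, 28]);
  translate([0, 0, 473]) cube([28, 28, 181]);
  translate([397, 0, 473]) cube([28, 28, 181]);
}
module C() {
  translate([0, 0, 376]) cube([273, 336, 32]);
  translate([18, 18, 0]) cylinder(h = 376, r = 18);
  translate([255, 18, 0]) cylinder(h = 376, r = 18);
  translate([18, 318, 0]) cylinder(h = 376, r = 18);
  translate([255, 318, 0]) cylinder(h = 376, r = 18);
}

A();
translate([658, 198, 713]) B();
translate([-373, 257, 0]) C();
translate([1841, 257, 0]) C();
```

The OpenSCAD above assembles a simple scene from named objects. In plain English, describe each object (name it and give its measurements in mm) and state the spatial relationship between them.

A is a table with a 1741×850 mm rectangular top, 34 mm thick, top surface at z = 713 mm, supported by four 80×80 mm square legs, each inset 37 mm from the nearest pair of top edges, running from the floor. Four apron rails, 80 mm thick and 76 mm tall, run between adjacent legs with their top edges flush with the underside of the top and their outer faces flush with the legs' outer faces.

B is a chair: 425×454 mm seat, 30 mm thick, top at z = 473 mm, on four 47 mm square corner legs flush with the seat edges. A 26 mm thick backrest slab spans the full seat width, extending 406 mm above the seat top, its back face flush with the seat's +y edge. Two armrests of 28×28 mm section run along each side from the seat's front edge to the front of the backrest, top faces 209 mm above the seat top and outer faces flush with the seat's x-edges; a 28×28 mm post under the front of each armrest stands on the seat at the front corner.

C is a four-legged stool. The seat is 273×336 mm, 32 mm thick, top at z = 408 mm. It stands on four round legs, each 36 mm in diameter, from z = 0 to the seat underside, each leg's axis is inset half a diameter from the nearest pair of seat edges (so the leg's bounding box is flush with the corner).

The chair is on top of the table, centred. Two stools sit around the table at the −x, +x sides.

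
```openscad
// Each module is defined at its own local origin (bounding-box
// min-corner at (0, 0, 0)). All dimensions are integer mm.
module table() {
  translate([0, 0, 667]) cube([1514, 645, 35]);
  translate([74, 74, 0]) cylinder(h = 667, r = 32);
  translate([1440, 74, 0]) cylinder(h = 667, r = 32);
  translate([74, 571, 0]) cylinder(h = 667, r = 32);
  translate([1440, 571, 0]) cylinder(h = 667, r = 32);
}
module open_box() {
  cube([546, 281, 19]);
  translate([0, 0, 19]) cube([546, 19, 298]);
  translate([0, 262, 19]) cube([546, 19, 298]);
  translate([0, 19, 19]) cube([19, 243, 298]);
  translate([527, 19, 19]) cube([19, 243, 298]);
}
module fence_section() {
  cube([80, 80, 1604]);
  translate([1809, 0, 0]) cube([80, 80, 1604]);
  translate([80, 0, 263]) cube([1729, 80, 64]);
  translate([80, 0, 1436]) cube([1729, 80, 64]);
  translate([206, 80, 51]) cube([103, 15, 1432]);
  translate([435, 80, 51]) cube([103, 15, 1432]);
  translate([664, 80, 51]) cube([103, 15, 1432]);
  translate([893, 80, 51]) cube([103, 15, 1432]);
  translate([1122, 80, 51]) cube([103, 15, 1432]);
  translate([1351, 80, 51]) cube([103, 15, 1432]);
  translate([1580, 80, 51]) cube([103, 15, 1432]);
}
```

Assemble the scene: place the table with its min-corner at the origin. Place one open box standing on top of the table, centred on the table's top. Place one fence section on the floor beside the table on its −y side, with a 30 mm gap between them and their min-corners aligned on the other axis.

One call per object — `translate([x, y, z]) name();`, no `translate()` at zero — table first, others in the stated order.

table();
translate([484, 182, 702]) open_box();
translate([0, -125, 0]) fence_section();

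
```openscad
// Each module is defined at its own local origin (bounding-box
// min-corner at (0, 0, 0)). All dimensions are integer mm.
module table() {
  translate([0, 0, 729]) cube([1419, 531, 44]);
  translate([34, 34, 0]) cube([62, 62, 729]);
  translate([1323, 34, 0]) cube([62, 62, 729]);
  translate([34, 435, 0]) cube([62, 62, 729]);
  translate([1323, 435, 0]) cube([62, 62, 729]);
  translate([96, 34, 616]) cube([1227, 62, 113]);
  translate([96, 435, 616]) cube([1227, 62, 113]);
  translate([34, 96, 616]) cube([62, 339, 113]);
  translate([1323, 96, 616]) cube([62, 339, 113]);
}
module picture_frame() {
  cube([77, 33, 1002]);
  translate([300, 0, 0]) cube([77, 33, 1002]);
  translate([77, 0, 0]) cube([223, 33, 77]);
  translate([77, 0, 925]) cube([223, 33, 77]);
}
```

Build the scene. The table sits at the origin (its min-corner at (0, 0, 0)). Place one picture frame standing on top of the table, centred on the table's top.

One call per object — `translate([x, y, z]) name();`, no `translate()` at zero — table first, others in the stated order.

table();
translate([521, 249, 773]) picture_frame();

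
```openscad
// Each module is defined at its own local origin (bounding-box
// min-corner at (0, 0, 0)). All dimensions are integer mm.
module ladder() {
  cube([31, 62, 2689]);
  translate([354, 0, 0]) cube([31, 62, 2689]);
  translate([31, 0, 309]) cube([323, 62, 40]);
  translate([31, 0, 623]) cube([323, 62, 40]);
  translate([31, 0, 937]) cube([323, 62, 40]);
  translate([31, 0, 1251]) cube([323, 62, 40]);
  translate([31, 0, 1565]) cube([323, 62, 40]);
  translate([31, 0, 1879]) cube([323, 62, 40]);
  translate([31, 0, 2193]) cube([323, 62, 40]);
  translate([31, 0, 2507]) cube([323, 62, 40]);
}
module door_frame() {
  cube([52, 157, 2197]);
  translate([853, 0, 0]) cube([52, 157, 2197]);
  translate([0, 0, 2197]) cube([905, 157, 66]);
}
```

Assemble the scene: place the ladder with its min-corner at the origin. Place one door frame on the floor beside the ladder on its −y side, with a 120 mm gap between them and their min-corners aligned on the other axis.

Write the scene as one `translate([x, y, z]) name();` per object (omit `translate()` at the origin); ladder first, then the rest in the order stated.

ladder();
translate([0, -277, 0]) door_frame();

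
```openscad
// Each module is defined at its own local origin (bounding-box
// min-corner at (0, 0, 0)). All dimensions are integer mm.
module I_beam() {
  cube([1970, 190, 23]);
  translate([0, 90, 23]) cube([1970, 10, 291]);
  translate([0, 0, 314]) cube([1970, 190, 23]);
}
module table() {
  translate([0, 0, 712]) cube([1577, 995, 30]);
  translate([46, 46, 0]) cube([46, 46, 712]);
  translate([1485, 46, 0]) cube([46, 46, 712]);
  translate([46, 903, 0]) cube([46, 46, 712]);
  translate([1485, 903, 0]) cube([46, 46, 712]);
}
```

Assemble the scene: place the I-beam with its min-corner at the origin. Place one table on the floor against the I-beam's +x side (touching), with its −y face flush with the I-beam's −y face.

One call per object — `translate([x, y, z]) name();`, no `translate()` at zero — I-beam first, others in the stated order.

I_beam();
translate([1970, 0, 0]) table();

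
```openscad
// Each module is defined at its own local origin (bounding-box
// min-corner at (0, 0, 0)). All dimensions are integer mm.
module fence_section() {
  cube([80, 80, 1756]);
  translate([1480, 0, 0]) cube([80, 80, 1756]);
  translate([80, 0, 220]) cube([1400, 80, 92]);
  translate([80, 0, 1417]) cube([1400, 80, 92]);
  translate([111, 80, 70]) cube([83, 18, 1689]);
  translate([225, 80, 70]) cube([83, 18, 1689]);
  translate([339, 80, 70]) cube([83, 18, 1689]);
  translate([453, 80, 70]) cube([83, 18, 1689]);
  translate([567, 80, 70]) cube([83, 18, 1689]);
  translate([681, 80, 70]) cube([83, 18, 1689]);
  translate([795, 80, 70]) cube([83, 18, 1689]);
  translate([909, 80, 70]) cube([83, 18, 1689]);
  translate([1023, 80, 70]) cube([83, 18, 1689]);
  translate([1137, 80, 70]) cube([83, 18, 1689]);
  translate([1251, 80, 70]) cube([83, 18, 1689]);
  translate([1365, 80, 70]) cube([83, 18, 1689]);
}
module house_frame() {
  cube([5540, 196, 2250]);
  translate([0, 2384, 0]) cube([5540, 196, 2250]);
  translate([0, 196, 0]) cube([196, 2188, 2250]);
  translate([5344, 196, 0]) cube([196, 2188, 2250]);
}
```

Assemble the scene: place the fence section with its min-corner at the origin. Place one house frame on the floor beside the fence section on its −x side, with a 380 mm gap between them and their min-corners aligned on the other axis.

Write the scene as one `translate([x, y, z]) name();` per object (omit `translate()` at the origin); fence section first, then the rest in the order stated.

fence_section();
translate([-5920, 0, 0]) house_frame();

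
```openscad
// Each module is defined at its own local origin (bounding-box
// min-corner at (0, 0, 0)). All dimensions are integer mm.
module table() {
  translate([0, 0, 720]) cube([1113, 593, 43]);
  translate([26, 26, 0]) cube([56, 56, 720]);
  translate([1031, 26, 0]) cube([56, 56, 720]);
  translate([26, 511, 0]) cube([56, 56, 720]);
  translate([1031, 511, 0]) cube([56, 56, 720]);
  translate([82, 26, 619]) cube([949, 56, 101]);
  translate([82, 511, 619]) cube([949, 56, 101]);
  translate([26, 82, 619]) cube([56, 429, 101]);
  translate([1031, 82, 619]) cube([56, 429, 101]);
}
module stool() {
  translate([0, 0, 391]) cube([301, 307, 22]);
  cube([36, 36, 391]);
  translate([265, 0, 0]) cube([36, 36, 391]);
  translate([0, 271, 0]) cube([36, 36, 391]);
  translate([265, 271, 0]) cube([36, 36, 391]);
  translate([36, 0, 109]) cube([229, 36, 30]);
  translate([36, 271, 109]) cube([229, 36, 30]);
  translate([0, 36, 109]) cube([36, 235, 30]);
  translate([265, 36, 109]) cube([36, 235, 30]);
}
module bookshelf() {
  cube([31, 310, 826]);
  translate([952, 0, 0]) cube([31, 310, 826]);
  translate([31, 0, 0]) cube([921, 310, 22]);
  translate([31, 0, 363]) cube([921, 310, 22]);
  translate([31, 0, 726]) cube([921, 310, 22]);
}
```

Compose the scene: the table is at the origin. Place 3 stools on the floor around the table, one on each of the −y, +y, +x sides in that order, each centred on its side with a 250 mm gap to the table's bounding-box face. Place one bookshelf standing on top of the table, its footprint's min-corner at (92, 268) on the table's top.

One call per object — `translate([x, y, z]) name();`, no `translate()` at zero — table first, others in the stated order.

table();
translate([406, -557, 0]) stool();
translate([406, 843, 0]) stool();
translate([1363, 143, 0]) stool();
translate([92, 268, 763]) bookshelf();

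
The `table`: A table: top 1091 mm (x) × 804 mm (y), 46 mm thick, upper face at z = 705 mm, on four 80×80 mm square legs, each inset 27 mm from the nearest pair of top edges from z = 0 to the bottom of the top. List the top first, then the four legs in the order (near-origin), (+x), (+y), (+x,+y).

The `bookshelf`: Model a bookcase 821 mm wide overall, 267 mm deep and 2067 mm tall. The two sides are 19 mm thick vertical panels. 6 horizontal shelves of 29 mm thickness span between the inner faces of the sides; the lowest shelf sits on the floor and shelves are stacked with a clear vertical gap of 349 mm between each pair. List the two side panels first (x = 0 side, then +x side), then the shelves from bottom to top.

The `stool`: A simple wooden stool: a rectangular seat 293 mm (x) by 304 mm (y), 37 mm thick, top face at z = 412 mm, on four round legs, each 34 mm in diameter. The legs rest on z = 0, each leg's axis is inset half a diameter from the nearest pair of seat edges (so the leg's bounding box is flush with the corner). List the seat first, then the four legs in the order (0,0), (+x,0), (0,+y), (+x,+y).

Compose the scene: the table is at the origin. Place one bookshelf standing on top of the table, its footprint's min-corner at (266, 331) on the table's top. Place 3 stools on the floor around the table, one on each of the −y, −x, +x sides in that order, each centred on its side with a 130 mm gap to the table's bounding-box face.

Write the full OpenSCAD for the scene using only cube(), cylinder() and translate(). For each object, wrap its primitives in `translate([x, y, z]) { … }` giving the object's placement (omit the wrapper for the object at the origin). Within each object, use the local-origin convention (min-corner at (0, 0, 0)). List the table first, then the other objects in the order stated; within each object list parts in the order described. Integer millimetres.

translate([0, 0, 659]) cube([1091, 804, 46]);
translate([27, 27, 0]) cube([80, 80, 659]);
translate([984, 27, 0]) cube([80, 80, 659]);
translate([27, 697, 0]) cube([80, 80, 659]);
translate([984, 697, 0]) cube([80, 80, 659]);
translate([266, 331, 705]) {
  cube([19, 267, 2067]);
  translate([802, 0, 0]) cube([19, 267, 2067]);
  translate([19, 0, 0]) cube([783, 267, 29]);
  translate([19, 0, 378]) cube([783, 267, 29]);
  translate([19, 0, 756]) cube([783, 267, 29]);
  translate([19, 0, 1134]) cube([783, 267, 29]);
  translate([19, 0, 1512]) cube([783, 267, 29]);
  translate([19, 0, 1890]) cube([783, 267, 29]);
}
translate([399, -434, 0]) {
  translate([0, 0, 375]) cube([293, 304, 37]);
  translate([17, 17, 0]) cylinder(h = 375, r = 17);
  translate([276, 17, 0]) cylinder(h = 375, r = 17);
  translate([17, 287, 0]) cylinder(h = 375, r = 17);
  translate([276, 287, 0]) cylinder(h = 375, r = 17);
}
translate([-423, 250, 0]) {
  translate([0, 0, 375]) cube([293, 304, 37]);
  translate([17, 17, 0]) cylinder(h = 375, r = 17);
  translate([276, 17, 0]) cylinder(h = 375, r = 17);
  translate([17, 287, 0]) cylinder(h = 375, r = 17);
  translate([276, 287, 0]) cylinder(h = 375, r = 17);
}
translate([1221, 250, 0]) {
  translate([0, 0, 375]) cube([293, 304, 37]);
  translate([17, 17, 0]) cylinder(h = 375, r = 17);
  translate([276, 17, 0]) cylinder(h = 375, r = 17);
  translate([17, 287, 0]) cylinder(h = 375, r = 17);
  translate([276, 287, 0]) cylinder(h = 375, r = 17);
}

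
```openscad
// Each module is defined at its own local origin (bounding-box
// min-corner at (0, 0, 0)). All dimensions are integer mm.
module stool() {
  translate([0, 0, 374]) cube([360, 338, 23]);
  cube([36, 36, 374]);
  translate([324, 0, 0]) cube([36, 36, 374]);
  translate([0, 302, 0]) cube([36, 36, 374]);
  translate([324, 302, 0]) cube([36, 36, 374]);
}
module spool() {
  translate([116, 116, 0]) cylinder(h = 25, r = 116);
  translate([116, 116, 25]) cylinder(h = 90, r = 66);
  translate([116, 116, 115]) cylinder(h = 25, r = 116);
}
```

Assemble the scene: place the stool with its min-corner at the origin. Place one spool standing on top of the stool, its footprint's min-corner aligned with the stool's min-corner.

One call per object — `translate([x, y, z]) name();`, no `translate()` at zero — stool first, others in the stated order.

stool();
translate([0, 0, 397]) spool();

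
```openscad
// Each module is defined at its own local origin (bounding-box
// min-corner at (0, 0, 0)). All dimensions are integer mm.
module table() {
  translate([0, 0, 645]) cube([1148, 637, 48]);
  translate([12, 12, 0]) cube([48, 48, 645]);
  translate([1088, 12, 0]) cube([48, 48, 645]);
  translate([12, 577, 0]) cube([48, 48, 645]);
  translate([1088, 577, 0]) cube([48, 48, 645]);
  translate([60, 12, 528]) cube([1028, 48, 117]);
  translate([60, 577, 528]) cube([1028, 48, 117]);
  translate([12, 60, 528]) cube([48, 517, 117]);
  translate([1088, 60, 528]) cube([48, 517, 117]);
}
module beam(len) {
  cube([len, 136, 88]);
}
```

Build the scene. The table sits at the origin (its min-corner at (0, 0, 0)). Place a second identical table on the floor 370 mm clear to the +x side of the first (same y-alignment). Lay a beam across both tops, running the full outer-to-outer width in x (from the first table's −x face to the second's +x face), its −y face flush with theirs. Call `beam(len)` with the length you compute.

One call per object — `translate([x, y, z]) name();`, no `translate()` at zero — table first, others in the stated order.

table();
translate([1518, 0, 0]) table();
translate([0, 0, 693]) beam(2666);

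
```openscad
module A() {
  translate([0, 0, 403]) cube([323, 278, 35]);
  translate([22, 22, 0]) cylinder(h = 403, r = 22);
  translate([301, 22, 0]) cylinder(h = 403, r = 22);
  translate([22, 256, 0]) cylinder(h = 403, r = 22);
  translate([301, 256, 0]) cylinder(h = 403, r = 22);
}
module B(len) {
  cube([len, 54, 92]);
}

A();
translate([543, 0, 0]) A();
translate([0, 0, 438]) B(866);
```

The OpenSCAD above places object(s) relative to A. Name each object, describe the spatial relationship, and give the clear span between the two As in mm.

A is a stool. B is a beam. A beam spans the tops of two stools. The clear span between the two stools is 220 mm.

Second stool starts at x = 543; first ends at x = 323; clear span = 543 − 323 = 220 mm.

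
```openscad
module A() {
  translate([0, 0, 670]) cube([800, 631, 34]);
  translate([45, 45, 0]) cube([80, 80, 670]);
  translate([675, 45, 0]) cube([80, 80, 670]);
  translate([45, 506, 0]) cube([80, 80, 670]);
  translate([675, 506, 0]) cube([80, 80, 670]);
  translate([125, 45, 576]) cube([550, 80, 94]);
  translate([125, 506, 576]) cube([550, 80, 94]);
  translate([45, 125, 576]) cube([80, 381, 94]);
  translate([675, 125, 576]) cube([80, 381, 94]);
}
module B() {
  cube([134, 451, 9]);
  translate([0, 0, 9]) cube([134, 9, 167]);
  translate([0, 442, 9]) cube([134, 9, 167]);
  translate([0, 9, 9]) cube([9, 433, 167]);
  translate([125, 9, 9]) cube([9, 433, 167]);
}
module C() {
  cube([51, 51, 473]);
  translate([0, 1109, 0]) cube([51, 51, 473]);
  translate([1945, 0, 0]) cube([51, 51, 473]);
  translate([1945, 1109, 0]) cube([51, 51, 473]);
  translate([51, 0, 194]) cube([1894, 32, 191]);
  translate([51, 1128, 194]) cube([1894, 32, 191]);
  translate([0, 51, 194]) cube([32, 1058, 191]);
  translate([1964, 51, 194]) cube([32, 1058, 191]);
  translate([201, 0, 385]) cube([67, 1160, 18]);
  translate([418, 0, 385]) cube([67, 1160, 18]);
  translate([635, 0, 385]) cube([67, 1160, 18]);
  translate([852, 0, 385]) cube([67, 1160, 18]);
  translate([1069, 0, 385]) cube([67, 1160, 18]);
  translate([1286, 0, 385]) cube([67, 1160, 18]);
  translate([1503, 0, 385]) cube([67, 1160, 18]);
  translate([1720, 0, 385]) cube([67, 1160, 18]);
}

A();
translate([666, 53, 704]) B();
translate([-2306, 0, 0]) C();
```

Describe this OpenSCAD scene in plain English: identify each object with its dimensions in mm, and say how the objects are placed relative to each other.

A is a table with a 800×631 mm rectangular top, 34 mm thick, top surface at z = 704 mm, supported by four 80×80 mm square legs, each inset 45 mm from the nearest pair of top edges, running from the floor. Four apron rails, 80 mm thick and 94 mm tall, run between adjacent legs with their top edges flush with the underside of the top and their outer faces flush with the legs' outer faces.

B is an open-topped rectangular box: outside dimensions 134×451×176 mm, with a uniform wall and base thickness of 9 mm. The base is a full 134×451 slab on the floor; four walls sit on top of the base. The front and back walls (the −y and +y sides) span the full width; the two side walls fit between them.

C is a bed frame 1996 mm long (x) by 1160 mm wide (y). Four 51×51 mm corner posts, 473 mm tall, at the corners of the footprint. Four rails of 32 mm thickness and 191 mm height run between adjacent posts with their undersides at z = 194 mm, their outer faces flush with the outside of the frame (the two x-running rails run between the posts' inner faces; the two y-running rails run between the posts' inner faces). 8 slats, each 67 mm wide (x) and 18 mm thick, lie across the top of the two x-running rails, running the full 1160 mm width of the frame in y; the slats are evenly spaced along x between the inner faces of the end posts with equal gaps (rounded down to the nearest mm) at the −x end and between each pair — any rounding remainder accumulates at the +x end.

The open box is on top of the table. The bed frame is on the floor beside the table on its −x side.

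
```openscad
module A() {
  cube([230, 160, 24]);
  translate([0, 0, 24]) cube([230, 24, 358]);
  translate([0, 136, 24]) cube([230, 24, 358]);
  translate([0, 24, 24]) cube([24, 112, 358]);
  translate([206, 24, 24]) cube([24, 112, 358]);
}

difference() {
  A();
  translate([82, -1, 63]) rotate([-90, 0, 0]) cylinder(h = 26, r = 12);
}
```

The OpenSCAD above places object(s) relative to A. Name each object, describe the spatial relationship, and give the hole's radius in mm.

The subtracted cylinder has r = 12 mm.

A is an open box. The open box has a circular hole through its front wall. The hole's radius is 12 mm.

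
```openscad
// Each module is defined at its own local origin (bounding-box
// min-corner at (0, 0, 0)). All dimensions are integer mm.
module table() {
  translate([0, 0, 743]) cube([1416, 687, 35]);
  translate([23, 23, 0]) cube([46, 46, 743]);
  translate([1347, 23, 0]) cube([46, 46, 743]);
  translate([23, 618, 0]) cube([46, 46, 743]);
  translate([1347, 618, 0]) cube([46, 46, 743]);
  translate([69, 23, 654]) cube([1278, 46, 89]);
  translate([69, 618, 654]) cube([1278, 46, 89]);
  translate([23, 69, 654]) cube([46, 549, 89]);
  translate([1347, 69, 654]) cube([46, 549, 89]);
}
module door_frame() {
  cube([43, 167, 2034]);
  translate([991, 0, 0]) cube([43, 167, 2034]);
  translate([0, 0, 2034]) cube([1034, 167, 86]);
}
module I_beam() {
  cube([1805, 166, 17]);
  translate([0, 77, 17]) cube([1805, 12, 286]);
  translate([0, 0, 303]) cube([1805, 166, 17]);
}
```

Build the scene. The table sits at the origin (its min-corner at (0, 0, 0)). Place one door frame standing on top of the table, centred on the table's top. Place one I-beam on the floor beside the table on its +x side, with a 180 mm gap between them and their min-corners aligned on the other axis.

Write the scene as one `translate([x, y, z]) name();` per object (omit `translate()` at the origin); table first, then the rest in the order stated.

table();
translate([191, 260, 778]) door_frame();
translate([1596, 0, 0]) I_beam();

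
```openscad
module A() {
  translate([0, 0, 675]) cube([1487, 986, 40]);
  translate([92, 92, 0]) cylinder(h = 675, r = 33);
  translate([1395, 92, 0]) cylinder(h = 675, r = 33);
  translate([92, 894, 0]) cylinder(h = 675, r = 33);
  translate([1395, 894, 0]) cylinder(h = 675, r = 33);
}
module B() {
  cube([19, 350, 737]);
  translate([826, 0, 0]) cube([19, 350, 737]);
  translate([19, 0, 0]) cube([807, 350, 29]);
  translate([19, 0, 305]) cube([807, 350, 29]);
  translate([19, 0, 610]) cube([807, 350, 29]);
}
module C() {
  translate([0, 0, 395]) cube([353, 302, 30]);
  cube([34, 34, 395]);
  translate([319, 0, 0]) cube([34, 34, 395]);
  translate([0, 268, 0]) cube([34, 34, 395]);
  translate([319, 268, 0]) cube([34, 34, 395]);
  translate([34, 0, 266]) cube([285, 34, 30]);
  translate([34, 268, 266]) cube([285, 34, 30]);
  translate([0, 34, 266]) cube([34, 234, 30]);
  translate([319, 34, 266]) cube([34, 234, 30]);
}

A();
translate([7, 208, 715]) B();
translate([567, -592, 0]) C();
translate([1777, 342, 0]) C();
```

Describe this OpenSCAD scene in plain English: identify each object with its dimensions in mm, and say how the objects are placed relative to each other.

A is a table: top 1487 mm (x) × 986 mm (y), 40 mm thick, upper face at z = 715 mm, on four round legs of 66 mm diameter, each leg's bounding box inset 59 mm from the nearest pair of top edges, running from z = 0 to the bottom of the top.

B is an open bookshelf. Two side panels, each 19 mm thick, 350 mm deep and 737 mm tall, stand 845 mm apart (outside-to-outside). Between them sit 3 shelves, each 29 mm thick and 350 mm deep, spanning the full gap between the sides. The bottom shelf rests on the floor (its underside at z = 0) and the clear gap between one shelf's top and the next shelf's underside is 276 mm.

C is a four-legged stool. The seat is 353×302 mm, 30 mm thick, top at z = 425 mm. It stands on four square legs, each 34×34 mm in cross-section, from z = 0 to the seat underside, each flush with a corner of the seat. Four stretchers, 34 mm wide and 30 mm tall, connect adjacent legs with their undersides at z = 266 mm, each running between the inner faces of the legs it joins and aligned with the legs' outer faces on the other axis.

The bookshelf is on top of the table. Two stools sit around the table at the −y, +x sides.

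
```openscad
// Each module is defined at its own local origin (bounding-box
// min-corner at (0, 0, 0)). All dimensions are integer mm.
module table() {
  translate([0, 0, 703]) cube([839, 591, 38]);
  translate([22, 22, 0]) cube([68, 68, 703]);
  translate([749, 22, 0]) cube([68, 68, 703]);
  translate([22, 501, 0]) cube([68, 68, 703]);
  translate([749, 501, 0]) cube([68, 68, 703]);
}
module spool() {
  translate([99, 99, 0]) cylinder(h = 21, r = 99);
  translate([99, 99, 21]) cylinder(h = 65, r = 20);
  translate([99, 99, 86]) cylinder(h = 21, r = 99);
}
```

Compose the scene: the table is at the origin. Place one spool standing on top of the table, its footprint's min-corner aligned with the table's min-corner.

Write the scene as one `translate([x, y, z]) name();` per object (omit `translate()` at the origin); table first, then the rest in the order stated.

table();
translate([0, 0, 741]) spool();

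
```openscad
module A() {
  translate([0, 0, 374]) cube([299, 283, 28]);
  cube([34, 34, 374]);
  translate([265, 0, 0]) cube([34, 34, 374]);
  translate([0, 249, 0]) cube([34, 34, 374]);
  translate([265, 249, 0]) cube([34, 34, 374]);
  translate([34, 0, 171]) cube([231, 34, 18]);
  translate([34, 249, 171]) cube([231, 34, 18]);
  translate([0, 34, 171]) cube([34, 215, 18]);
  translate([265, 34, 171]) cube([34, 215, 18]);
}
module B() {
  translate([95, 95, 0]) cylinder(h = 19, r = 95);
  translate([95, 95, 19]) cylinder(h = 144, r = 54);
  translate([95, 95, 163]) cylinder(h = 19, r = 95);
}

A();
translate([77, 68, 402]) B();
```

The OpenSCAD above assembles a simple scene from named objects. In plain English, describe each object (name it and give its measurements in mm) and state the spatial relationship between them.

A is a four-legged stool. The seat is a 299×283×28 mm slab whose top surface is at z = 402 mm; four square legs, each 34×34 mm in cross-section, run from the floor (z = 0) to the underside of the seat, each flush with a corner of the seat. Four stretchers, 34 mm wide and 18 mm tall, connect adjacent legs with their undersides at z = 171 mm, each running between the inner faces of the legs it joins and aligned with the legs' outer faces on the other axis.

B is a spool: two coaxial disc flanges of radius 95 mm and thickness 19 mm, joined by a core cylinder of radius 54 mm and height 144 mm. The lower flange rests on z = 0 and the three cylinders share a vertical axis.

The spool is on top of the stool.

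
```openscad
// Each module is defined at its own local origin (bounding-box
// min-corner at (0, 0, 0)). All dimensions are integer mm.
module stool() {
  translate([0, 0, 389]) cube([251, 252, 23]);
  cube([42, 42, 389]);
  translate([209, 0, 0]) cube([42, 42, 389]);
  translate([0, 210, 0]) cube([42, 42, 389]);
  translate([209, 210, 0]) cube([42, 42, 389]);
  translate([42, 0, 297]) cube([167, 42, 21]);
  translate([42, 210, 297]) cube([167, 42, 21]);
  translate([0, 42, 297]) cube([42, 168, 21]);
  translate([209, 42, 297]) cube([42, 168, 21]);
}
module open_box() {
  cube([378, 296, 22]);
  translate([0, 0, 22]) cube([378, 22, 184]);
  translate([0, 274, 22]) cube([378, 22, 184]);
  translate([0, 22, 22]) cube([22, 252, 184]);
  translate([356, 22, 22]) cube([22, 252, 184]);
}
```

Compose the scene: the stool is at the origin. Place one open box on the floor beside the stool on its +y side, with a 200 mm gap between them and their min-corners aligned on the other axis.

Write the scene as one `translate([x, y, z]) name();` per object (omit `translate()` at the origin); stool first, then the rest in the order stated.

stool();
translate([0, 452, 0]) open_box();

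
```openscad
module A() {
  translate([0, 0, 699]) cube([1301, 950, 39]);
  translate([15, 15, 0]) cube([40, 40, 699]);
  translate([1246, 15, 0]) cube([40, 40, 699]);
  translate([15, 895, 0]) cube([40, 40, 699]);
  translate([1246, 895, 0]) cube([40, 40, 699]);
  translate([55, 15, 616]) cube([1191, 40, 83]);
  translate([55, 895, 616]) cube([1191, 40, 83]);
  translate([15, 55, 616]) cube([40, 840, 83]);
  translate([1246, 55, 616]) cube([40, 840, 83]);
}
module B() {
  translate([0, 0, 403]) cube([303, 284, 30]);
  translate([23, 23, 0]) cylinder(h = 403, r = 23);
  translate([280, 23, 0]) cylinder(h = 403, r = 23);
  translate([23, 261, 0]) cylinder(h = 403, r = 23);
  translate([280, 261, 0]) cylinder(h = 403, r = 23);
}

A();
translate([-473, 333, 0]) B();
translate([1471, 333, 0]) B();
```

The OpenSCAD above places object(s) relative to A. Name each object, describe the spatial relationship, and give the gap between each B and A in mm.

A is a table. B is a stool. Two stools sit around the table at the −x, +x sides. The gap between each stool and the table is 170 mm.

Each stool's nearest face is 170 mm from the table's bounding box.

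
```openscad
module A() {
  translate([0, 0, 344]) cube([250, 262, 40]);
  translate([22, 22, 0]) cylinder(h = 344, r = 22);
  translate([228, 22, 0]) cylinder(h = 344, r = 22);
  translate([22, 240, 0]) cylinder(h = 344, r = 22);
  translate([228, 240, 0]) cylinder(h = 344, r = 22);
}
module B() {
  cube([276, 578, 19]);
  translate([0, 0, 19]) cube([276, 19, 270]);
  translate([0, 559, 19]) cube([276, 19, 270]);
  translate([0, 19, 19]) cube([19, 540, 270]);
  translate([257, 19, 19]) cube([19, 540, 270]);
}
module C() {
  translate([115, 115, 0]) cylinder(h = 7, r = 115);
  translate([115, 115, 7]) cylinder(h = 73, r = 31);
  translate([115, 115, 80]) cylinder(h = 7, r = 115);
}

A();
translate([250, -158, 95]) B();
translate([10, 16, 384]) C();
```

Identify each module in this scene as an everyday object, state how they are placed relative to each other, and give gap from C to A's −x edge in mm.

A is a stool. B is an open box. C is a spool. The open box is beside the stool with their tops flush at z = 384. The spool is on top of the stool, centred. The gap from the spool to the stool's −x edge is 10 mm.

The spool's min-x is at 10; the stool's min-x is 0; gap = 10 mm.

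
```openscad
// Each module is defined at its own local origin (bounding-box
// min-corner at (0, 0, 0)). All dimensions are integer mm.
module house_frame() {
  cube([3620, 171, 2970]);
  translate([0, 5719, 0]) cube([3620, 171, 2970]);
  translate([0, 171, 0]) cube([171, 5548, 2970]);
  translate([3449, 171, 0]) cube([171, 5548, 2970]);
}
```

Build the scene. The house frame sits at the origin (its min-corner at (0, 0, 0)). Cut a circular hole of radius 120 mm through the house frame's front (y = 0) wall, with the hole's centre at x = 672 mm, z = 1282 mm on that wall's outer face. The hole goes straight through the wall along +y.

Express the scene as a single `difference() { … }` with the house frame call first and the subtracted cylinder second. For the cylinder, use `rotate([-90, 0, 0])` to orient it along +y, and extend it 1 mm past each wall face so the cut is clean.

difference() {
  house_frame();
  translate([672, -1, 1282]) rotate([-90, 0, 0]) cylinder(h = 173, r = 120);
}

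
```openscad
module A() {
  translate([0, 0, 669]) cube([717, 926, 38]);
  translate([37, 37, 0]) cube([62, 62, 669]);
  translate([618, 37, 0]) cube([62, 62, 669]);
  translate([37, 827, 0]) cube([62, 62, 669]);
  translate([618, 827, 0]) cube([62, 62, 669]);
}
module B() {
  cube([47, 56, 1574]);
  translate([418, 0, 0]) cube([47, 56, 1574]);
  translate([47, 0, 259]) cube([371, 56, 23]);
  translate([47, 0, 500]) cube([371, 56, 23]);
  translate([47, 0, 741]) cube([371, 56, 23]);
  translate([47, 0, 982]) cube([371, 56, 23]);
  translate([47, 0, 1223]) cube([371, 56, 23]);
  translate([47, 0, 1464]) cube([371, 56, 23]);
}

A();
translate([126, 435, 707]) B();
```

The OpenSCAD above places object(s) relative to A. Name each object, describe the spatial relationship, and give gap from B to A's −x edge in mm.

A is a table. B is a ladder. The ladder is on top of the table, centred. The gap from the ladder to the table's −x edge is 126 mm.

The ladder's min-x is at 126; the table's min-x is 0; gap = 126 mm.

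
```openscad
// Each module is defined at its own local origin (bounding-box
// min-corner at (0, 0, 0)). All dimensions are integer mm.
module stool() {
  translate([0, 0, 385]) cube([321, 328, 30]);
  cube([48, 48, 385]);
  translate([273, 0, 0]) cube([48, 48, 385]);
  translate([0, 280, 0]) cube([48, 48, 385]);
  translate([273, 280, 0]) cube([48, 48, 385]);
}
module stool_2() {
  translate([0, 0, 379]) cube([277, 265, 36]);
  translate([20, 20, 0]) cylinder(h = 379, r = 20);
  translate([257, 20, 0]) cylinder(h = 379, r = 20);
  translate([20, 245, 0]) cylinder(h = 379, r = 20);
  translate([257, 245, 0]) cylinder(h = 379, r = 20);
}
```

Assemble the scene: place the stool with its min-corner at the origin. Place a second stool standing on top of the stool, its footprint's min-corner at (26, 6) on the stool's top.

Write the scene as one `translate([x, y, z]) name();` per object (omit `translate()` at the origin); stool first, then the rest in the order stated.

stool();
translate([26, 6, 415]) stool_2();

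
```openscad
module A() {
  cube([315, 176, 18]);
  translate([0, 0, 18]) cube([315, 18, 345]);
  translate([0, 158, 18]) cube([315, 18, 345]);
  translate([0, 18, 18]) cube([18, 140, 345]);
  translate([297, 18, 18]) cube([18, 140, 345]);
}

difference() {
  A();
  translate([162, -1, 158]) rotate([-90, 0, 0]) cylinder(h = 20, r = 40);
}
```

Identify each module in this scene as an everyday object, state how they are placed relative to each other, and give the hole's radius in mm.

The subtracted cylinder has r = 40 mm.

A is an open box. The open box has a circular hole through its front wall. The hole's radius is 40 mm.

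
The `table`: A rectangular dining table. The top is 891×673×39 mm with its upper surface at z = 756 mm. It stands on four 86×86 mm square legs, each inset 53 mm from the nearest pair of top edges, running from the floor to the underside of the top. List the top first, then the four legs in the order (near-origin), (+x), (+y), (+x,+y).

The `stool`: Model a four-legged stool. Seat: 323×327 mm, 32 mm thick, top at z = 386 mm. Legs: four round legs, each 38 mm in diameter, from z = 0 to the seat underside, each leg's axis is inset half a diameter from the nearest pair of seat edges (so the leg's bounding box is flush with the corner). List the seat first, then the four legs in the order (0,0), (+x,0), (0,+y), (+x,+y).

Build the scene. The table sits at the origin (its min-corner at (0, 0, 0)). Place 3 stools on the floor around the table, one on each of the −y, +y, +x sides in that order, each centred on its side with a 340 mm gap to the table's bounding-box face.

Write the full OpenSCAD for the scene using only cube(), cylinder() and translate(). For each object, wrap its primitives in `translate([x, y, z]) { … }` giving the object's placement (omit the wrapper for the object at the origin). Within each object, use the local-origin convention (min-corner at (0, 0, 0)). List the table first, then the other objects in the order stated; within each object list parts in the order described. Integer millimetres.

translate([0, 0, 717]) cube([891, 673, 39]);
translate([53, 53, 0]) cube([86, 86, 717]);
translate([752, 53, 0]) cube([86, 86, 717]);
translate([53, 534, 0]) cube([86, 86, 717]);
translate([752, 534, 0]) cube([86, 86, 717]);
translate([284, -667, 0]) {
  translate([0, 0, 354]) cube([323, 327, 32]);
  translate([19, 19, 0]) cylinder(h = 354, r = 19);
  translate([304, 19, 0]) cylinder(h = 354, r = 19);
  translate([19, 308, 0]) cylinder(h = 354, r = 19);
  translate([304, 308, 0]) cylinder(h = 354, r = 19);
}
translate([284, 1013, 0]) {
  translate([0, 0, 354]) cube([323, 327, 32]);
  translate([19, 19, 0]) cylinder(h = 354, r = 19);
  translate([304, 19, 0]) cylinder(h = 354, r = 19);
  translate([19, 308, 0]) cylinder(h = 354, r = 19);
  translate([304, 308, 0]) cylinder(h = 354, r = 19);
}
translate([1231, 173, 0]) {
  translate([0, 0, 354]) cube([323, 327, 32]);
  translate([19, 19, 0]) cylinder(h = 354, r = 19);
  translate([304, 19, 0]) cylinder(h = 354, r = 19);
  translate([19, 308, 0]) cylinder(h = 354, r = 19);
  translate([304, 308, 0]) cylinder(h = 354, r = 19);
}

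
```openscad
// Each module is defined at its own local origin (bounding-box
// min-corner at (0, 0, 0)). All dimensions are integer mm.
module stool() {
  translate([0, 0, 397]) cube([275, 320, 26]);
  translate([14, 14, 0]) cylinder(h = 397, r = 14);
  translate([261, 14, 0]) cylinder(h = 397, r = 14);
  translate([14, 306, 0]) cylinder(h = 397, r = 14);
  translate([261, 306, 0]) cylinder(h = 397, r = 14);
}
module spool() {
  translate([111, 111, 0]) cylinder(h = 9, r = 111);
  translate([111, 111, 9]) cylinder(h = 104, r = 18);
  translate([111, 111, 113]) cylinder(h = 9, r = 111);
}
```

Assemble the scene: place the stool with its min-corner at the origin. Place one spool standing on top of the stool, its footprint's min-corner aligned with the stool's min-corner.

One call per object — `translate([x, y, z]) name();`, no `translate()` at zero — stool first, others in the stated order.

stool();
translate([0, 0, 423]) spool();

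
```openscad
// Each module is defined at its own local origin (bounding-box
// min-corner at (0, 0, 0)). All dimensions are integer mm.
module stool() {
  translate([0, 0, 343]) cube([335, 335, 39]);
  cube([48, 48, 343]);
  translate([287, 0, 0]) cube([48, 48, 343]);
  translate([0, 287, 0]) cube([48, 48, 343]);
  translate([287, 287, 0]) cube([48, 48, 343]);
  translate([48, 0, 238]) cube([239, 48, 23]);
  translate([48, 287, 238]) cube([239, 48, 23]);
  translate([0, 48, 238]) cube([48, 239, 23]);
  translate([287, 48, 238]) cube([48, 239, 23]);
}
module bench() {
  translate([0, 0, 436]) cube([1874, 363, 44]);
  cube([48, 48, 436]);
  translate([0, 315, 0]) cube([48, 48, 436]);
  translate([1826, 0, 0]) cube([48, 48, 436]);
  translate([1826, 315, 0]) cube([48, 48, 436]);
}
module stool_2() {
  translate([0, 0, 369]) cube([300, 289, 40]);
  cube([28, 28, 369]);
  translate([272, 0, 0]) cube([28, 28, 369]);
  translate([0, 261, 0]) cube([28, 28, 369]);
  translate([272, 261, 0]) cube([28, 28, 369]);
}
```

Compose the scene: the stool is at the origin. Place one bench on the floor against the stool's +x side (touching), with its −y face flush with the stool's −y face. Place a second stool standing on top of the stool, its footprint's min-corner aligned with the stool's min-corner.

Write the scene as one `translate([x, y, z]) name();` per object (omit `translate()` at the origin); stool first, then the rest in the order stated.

stool();
translate([335, 0, 0]) bench();
translate([0, 0, 382]) stool_2();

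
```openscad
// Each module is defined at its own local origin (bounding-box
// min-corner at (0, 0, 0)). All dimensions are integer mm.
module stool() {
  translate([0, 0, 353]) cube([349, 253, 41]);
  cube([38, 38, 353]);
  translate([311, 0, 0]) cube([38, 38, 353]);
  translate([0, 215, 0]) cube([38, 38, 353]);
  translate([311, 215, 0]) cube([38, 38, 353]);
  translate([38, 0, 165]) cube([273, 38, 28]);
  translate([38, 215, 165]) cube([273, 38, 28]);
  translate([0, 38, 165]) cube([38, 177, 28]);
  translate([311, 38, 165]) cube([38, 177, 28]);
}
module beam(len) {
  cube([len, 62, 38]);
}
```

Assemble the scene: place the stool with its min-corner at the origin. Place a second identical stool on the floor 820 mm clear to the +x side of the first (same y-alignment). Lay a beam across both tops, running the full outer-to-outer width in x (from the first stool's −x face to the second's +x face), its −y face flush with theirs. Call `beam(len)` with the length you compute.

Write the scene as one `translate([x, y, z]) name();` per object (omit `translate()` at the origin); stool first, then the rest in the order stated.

stool();
translate([1169, 0, 0]) stool();
translate([0, 0, 394]) beam(1518);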